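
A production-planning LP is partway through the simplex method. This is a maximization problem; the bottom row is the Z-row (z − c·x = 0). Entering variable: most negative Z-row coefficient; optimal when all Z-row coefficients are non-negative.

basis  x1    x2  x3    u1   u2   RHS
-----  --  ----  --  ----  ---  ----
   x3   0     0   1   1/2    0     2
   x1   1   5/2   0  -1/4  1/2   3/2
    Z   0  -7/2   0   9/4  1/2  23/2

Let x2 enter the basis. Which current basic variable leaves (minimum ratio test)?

Column x2 entries and ratios — x3: 0 ≤ 0, skip; x1: (3/2)/(5/2) = 3/5.
Smallest ratio is 3/5 in the row of x1, so x1 leaves.

x1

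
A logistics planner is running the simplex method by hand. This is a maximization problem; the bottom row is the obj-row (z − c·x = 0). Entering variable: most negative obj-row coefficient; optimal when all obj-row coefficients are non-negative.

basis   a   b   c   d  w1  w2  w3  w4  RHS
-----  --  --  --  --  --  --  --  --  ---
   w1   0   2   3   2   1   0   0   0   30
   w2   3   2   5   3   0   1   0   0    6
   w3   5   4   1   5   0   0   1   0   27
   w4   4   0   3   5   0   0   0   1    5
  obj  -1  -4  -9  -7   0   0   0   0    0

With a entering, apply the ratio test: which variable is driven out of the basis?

w4

Column a entries and ratios — w1: 0 ≤ 0, skip; w2: 6/3 = 2; w3: 27/5 = 27/5; w4: 5/4 = 5/4.
Smallest ratio is 5/4 in the row of w4, so w4 leaves.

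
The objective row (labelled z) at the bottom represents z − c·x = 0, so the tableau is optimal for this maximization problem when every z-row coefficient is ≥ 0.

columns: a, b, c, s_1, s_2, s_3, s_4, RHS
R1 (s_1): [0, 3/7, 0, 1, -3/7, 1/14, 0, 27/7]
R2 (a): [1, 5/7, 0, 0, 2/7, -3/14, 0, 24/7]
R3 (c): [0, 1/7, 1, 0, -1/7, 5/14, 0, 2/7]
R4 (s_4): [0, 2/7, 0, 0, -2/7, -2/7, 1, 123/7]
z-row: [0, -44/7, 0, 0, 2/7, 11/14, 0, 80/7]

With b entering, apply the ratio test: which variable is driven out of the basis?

c

Column b entries and ratios — s_1: (27/7)/(3/7) = 9; a: (24/7)/(5/7) = 24/5; c: (2/7)/(1/7) = 2; s_4: (123/7)/(2/7) = 123/2.
Smallest ratio is 2 in the row of c, so c leaves.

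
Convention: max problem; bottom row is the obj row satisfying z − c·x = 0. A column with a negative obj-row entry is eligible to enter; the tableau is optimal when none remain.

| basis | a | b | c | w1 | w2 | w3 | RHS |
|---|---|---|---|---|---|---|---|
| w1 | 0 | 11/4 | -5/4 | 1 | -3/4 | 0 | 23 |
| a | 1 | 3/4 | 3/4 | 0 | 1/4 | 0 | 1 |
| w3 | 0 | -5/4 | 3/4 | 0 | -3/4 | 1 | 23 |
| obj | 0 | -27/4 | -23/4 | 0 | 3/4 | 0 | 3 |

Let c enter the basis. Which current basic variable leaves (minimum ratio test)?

Column c entries and ratios — w1: -5/4 ≤ 0, skip; a: 1/(3/4) = 4/3; w3: 23/(3/4) = 92/3.
Smallest ratio is 4/3 in the row of a, so a leaves.

a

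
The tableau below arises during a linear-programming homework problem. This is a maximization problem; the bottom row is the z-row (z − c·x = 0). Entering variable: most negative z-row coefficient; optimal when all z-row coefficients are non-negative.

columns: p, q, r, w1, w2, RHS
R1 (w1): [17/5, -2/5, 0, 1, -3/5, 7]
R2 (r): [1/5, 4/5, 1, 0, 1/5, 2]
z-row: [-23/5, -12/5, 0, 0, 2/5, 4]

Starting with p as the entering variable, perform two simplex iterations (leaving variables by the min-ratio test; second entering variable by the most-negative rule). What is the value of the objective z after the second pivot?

Ratio test on column p — row 1: 7/(17/5) = 35/17; row 2: 2/(1/5) = 10. Minimum is 35/17 at row 1 (w1 leaves); pivot element 17/5.
Pivot on row 1; the z-row RHS becomes 4 − (-23/5)·(35/17) = 229/17.
Next entering variable (most negative z-row entry -50/17): q.
Ratio test on column q — row 1: entry -2/17 ≤ 0; row 2: (27/17)/(14/17) = 27/14. Minimum is 27/14 at row 2 (r leaves); pivot element 14/17.
After the second pivot the z-row RHS is 229/17 − (-50/17)·(27/14) = 134/7.

134/7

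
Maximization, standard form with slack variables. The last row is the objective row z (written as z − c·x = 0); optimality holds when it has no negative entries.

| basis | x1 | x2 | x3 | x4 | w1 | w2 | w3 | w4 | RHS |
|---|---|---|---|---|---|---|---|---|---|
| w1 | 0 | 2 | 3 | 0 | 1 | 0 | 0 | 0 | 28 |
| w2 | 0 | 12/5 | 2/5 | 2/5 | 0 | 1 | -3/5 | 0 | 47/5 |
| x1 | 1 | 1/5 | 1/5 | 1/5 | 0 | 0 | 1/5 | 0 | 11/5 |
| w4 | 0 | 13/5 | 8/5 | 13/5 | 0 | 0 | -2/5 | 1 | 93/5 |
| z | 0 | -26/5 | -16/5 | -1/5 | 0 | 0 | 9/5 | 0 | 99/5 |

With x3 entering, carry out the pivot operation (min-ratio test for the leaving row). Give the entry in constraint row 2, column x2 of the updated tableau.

Ratio test on column x3 — row 1: 28/3 = 28/3; row 2: (47/5)/(2/5) = 47/2; row 3: (11/5)/(1/5) = 11; row 4: (93/5)/(8/5) = 93/8. Minimum is 28/3 at row 1 (w1 leaves); pivot element 3.
Divide row 1 by 3; eliminate column x3 from the other rows.
Row 2 update in column x2: 12/5 − (2/5)·(2/3) = 32/15.

32/15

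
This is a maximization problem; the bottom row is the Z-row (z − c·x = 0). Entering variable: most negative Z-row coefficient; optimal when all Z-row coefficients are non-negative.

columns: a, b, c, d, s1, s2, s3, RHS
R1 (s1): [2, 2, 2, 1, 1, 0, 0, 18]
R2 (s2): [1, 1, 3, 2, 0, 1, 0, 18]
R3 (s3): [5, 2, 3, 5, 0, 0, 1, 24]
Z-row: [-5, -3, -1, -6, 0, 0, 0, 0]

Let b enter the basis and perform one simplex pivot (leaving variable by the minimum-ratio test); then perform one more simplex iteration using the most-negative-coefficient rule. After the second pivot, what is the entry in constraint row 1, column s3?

-1/8

Ratio test on column b — row 1: 18/2 = 9; row 2: 18/1 = 18; row 3: 24/2 = 12. Minimum is 9 at row 1 (s1 leaves); pivot element 2.
Divide row 1 by 2; eliminate column b from the other rows.
Second iteration: most negative Z-row entry is -9/2 in column d, so d enters.
Ratio test on column d — row 1: 9/(1/2) = 18; row 2: 9/(3/2) = 6; row 3: 6/4 = 3/2. Minimum is 3/2 at row 3 (s3 leaves); pivot element 4.
Divide row 3 by 4; eliminate column d from the other rows.
After both pivots, the entry at constraint row 1, column s3 is -1/8.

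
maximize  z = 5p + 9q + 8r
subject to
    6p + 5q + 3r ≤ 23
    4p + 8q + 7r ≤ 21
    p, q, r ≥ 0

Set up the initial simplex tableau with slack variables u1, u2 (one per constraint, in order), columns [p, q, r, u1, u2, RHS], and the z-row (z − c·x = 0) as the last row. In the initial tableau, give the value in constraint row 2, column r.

7

Constraint 2 has coefficient 7 on r.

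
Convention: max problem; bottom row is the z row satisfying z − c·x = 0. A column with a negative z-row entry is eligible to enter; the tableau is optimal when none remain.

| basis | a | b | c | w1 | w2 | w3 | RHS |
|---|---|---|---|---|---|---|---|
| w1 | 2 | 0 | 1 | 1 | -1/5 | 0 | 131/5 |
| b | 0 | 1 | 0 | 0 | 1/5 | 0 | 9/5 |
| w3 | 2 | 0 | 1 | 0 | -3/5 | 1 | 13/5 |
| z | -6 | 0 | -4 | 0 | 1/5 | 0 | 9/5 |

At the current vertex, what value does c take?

0

c is not in the basis, so in the current basic feasible solution c = 0.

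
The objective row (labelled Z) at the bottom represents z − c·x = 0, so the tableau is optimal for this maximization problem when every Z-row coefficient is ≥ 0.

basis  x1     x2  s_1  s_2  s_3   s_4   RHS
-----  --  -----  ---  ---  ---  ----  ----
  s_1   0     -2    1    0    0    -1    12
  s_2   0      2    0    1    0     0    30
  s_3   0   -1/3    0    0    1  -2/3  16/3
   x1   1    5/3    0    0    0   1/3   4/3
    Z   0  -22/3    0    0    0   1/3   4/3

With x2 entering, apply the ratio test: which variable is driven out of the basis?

Column x2 entries and ratios — s_1: -2 ≤ 0, skip; s_2: 30/2 = 15; s_3: -1/3 ≤ 0, skip; x1: (4/3)/(5/3) = 4/5.
Smallest ratio is 4/5 in the row of x1, so x1 leaves.

x1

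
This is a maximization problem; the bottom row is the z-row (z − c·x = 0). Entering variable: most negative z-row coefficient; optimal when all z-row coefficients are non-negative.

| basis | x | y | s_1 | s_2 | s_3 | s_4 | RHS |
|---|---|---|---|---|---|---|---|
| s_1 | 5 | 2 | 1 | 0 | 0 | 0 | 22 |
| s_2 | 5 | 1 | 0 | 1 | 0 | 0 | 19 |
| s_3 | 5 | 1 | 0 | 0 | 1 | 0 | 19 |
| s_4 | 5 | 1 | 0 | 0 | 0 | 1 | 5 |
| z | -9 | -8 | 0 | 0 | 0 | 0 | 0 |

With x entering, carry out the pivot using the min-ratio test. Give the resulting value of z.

9

Ratio test on column x — row 1: 22/5 = 22/5; row 2: 19/5 = 19/5; row 3: 19/5 = 19/5; row 4: 5/5 = 1. Minimum is 1 at row 4 (s_4 leaves); pivot element 5.
Pivot on row 4; the z-row RHS becomes 0 − (-9)·1 = 9.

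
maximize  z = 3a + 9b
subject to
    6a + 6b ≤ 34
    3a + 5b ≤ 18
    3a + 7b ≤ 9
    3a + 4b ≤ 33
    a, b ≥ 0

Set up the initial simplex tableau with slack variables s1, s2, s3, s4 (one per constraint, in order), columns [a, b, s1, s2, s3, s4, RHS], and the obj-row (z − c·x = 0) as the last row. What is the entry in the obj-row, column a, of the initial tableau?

-3

The obj-row carries the negated objective coefficients: the a entry is -3.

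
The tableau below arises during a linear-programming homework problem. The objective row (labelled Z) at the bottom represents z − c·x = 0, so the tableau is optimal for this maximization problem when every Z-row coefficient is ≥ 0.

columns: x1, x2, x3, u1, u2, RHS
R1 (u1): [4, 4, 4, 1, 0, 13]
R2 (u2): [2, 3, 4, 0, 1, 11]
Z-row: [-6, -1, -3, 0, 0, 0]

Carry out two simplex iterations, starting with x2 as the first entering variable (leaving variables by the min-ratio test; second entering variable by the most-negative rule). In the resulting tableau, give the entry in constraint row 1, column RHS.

Ratio test on column x2 — row 1: 13/4 = 13/4; row 2: 11/3 = 11/3. Minimum is 13/4 at row 1 (u1 leaves); pivot element 4.
Divide row 1 by 4; eliminate column x2 from the other rows.
Second iteration: most negative Z-row entry is -5 in column x1, so x1 enters.
Ratio test on column x1 — row 1: (13/4)/1 = 13/4; row 2: entry -1 ≤ 0. Minimum is 13/4 at row 1 (x2 leaves); pivot element 1.
Divide row 1 by 1; eliminate column x1 from the other rows.
After both pivots, the entry at constraint row 1, column RHS is 13/4.

13/4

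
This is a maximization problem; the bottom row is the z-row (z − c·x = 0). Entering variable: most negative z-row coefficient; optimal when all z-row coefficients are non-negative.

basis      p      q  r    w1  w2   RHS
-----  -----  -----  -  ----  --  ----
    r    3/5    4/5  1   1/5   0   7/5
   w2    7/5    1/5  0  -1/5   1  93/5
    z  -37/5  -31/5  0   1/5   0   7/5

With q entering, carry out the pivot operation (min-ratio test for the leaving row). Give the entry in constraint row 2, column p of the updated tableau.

Ratio test on column q — row 1: (7/5)/(4/5) = 7/4; row 2: (93/5)/(1/5) = 93. Minimum is 7/4 at row 1 (r leaves); pivot element 4/5.
Divide row 1 by 4/5; eliminate column q from the other rows.
Row 2 update in column p: 7/5 − (1/5)·(3/4) = 5/4.

5/4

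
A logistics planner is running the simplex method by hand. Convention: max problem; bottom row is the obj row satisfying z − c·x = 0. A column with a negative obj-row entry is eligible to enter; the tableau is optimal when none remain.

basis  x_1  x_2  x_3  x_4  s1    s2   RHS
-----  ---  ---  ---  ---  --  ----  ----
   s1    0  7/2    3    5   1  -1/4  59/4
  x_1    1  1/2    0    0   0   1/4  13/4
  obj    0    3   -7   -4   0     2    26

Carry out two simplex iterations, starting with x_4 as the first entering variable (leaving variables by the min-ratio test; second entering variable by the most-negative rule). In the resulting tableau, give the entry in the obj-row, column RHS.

Ratio test on column x_4 — row 1: (59/4)/5 = 59/20; row 2: entry 0 ≤ 0. Minimum is 59/20 at row 1 (s1 leaves); pivot element 5.
Divide row 1 by 5; eliminate column x_4 from the other rows.
Second iteration: most negative obj-row entry is -23/5 in column x_3, so x_3 enters.
Ratio test on column x_3 — row 1: (59/20)/(3/5) = 59/12; row 2: entry 0 ≤ 0. Minimum is 59/12 at row 1 (x_4 leaves); pivot element 3/5.
Divide row 1 by 3/5; eliminate column x_3 from the other rows.
After both pivots, the entry at the obj-row, column RHS is 725/12.

725/12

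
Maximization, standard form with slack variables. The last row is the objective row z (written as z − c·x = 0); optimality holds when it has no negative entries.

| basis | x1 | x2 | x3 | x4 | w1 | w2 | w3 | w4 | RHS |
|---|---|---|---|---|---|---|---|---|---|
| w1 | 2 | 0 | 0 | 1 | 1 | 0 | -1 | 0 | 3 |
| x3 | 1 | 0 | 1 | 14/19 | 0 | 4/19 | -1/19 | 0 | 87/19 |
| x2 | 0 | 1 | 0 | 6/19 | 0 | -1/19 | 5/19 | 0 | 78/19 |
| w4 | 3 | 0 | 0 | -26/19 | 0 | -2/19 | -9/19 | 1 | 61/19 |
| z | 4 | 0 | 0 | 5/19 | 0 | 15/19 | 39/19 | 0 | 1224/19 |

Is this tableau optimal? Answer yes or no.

Every z-row coefficient is ≥ 0, so the tableau is optimal.

yes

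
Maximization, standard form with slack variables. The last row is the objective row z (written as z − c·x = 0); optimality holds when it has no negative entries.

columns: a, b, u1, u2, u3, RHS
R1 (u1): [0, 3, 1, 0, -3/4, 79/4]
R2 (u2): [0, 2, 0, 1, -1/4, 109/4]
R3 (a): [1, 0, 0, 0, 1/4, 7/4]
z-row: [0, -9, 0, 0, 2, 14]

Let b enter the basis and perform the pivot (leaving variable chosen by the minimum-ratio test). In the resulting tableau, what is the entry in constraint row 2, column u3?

Ratio test on column b — row 1: (79/4)/3 = 79/12; row 2: (109/4)/2 = 109/8; row 3: entry 0 ≤ 0. Minimum is 79/12 at row 1 (u1 leaves); pivot element 3.
Divide row 1 by 3; eliminate column b from the other rows.
Row 2 update in column u3: -1/4 − 2·(-1/4) = 1/4.

1/4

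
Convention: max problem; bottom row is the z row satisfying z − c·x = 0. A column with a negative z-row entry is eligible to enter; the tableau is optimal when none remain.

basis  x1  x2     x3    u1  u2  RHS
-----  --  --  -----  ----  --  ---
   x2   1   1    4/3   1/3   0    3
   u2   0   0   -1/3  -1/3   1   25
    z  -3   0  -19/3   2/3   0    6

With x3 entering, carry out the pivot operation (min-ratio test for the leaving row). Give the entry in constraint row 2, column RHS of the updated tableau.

Ratio test on column x3 — row 1: 3/(4/3) = 9/4; row 2: entry -1/3 ≤ 0. Minimum is 9/4 at row 1 (x2 leaves); pivot element 4/3.
Divide row 1 by 4/3; eliminate column x3 from the other rows.
Row 2 update in column RHS: 25 − (-1/3)·(9/4) = 103/4.

103/4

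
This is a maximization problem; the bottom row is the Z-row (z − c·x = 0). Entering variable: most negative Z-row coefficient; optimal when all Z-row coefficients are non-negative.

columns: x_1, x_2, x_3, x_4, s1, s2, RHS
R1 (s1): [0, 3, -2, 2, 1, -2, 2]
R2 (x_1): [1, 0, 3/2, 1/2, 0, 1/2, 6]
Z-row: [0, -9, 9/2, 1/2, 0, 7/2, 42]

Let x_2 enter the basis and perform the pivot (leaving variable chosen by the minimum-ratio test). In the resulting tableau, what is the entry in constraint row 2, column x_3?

3/2

Ratio test on column x_2 — row 1: 2/3 = 2/3; row 2: entry 0 ≤ 0. Minimum is 2/3 at row 1 (s1 leaves); pivot element 3.
Divide row 1 by 3; eliminate column x_2 from the other rows.
Row 2 update in column x_3: 3/2 − 0·(-2/3) = 3/2.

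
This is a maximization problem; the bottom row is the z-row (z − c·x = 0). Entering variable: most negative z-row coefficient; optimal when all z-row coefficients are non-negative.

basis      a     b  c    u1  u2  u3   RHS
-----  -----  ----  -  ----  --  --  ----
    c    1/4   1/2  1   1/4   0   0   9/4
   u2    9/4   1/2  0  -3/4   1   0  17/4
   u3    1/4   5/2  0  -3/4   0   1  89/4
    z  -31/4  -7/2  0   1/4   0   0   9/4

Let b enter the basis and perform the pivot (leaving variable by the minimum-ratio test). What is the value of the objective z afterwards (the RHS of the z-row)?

Ratio test on column b — row 1: (9/4)/(1/2) = 9/2; row 2: (17/4)/(1/2) = 17/2; row 3: (89/4)/(5/2) = 89/10. Minimum is 9/2 at row 1 (c leaves); pivot element 1/2.
Pivot on row 1; the z-row RHS becomes 9/4 − (-7/2)·(9/2) = 18.

18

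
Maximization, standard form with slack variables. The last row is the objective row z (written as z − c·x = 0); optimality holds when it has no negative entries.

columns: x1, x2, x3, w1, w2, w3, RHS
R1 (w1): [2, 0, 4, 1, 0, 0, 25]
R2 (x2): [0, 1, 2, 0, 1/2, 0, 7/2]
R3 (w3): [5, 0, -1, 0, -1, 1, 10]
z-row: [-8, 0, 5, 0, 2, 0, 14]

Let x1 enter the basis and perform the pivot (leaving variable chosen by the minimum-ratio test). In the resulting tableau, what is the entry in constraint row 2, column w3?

0

Ratio test on column x1 — row 1: 25/2 = 25/2; row 2: entry 0 ≤ 0; row 3: 10/5 = 2. Minimum is 2 at row 3 (w3 leaves); pivot element 5.
Divide row 3 by 5; eliminate column x1 from the other rows.
Row 2 update in column w3: 0 − 0·(1/5) = 0.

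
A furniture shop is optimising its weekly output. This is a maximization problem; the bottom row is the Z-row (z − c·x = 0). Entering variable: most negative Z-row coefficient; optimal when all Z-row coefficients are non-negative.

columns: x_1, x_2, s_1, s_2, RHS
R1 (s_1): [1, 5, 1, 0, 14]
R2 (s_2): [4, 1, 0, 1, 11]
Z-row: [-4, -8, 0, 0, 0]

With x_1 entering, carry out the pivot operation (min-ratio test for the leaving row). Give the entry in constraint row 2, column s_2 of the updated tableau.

Ratio test on column x_1 — row 1: 14/1 = 14; row 2: 11/4 = 11/4. Minimum is 11/4 at row 2 (s_2 leaves); pivot element 4.
Divide row 2 by 4; eliminate column x_1 from the other rows.
In the new row 2, the s_2 entry is the old entry divided by the pivot: 1/4 = 1/4.

1/4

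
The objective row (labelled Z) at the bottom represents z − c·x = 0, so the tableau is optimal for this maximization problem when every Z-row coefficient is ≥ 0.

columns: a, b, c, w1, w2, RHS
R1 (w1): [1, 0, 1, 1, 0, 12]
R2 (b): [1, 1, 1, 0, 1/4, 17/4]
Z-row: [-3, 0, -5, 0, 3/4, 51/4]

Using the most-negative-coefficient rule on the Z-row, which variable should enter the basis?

Negative Z-row entries: a: -3, c: -5.
The most negative is -5 in column c, so c enters.

c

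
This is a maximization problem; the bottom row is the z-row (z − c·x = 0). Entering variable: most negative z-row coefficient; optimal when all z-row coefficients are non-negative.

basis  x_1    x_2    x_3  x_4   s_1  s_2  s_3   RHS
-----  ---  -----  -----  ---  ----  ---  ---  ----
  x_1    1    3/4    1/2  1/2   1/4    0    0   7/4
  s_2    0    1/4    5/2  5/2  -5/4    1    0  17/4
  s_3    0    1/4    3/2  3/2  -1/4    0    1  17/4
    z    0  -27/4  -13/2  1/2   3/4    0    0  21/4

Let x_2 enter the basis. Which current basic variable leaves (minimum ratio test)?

Column x_2 entries and ratios — x_1: (7/4)/(3/4) = 7/3; s_2: (17/4)/(1/4) = 17; s_3: (17/4)/(1/4) = 17.
Smallest ratio is 7/3 in the row of x_1, so x_1 leaves.

x_1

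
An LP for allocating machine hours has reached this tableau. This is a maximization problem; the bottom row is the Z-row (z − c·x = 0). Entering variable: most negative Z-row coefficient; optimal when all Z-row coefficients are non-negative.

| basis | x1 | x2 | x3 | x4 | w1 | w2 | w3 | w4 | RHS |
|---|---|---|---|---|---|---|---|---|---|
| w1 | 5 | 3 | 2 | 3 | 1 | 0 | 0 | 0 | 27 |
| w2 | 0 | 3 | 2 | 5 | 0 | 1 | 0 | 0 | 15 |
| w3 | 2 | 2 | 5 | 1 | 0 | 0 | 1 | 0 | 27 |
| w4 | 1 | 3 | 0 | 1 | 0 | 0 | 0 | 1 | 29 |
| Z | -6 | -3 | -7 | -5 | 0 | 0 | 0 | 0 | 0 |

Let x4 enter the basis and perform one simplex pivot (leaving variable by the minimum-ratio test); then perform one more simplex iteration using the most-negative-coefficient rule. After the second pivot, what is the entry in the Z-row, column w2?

7/25

Ratio test on column x4 — row 1: 27/3 = 9; row 2: 15/5 = 3; row 3: 27/1 = 27; row 4: 29/1 = 29. Minimum is 3 at row 2 (w2 leaves); pivot element 5.
Divide row 2 by 5; eliminate column x4 from the other rows.
Second iteration: most negative Z-row entry is -6 in column x1, so x1 enters.
Ratio test on column x1 — row 1: 18/5 = 18/5; row 2: entry 0 ≤ 0; row 3: 24/2 = 12; row 4: 26/1 = 26. Minimum is 18/5 at row 1 (w1 leaves); pivot element 5.
Divide row 1 by 5; eliminate column x1 from the other rows.
After both pivots, the entry at the Z-row, column w2 is 7/25.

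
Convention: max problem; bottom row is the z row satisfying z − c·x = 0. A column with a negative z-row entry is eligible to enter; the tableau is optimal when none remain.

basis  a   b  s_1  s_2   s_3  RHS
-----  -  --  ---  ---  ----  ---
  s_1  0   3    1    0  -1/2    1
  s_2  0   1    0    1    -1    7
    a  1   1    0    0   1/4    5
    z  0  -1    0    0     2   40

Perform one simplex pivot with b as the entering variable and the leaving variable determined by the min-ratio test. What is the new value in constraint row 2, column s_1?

-1/3

Ratio test on column b — row 1: 1/3 = 1/3; row 2: 7/1 = 7; row 3: 5/1 = 5. Minimum is 1/3 at row 1 (s_1 leaves); pivot element 3.
Divide row 1 by 3; eliminate column b from the other rows.
Row 2 update in column s_1: 0 − 1·(1/3) = -1/3.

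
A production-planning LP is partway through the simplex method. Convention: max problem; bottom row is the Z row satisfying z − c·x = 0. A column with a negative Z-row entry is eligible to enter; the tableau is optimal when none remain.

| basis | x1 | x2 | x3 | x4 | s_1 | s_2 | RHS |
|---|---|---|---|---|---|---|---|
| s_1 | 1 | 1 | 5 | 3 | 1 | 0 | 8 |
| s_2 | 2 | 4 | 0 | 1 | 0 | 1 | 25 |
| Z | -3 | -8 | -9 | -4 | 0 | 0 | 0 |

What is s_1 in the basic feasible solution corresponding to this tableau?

8

s_1 is basic (row 1); its value is the RHS of that row, 8.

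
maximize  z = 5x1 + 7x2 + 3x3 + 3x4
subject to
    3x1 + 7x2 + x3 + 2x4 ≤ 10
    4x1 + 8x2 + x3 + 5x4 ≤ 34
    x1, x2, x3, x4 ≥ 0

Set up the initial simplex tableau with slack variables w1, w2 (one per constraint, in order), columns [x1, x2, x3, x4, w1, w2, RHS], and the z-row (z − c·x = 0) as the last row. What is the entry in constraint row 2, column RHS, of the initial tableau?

34

The RHS of constraint 2 is b_2 = 34.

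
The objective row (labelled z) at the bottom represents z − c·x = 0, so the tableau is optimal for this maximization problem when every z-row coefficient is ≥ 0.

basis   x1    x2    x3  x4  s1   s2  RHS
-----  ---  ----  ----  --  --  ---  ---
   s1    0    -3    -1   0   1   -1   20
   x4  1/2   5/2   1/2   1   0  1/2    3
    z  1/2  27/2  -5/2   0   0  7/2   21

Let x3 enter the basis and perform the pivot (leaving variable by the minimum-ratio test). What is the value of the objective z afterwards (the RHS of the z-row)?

36

Ratio test on column x3 — row 1: entry -1 ≤ 0; row 2: 3/(1/2) = 6. Minimum is 6 at row 2 (x4 leaves); pivot element 1/2.
Pivot on row 2; the z-row RHS becomes 21 − (-5/2)·6 = 36.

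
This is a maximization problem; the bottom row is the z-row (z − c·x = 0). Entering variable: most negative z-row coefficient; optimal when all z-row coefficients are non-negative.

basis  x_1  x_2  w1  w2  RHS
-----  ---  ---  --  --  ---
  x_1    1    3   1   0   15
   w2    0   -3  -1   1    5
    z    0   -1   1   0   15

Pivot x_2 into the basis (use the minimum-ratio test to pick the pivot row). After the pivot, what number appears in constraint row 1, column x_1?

1/3

Ratio test on column x_2 — row 1: 15/3 = 5; row 2: entry -3 ≤ 0. Minimum is 5 at row 1 (x_1 leaves); pivot element 3.
Divide row 1 by 3; eliminate column x_2 from the other rows.
In the new row 1, the x_1 entry is the old entry divided by the pivot: 1/3 = 1/3.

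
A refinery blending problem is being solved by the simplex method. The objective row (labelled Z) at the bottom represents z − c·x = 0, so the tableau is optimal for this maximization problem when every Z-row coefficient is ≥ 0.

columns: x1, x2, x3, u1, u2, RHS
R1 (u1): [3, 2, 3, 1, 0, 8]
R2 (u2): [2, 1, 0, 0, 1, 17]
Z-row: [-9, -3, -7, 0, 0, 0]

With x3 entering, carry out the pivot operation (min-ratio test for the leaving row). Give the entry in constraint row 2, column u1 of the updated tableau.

Ratio test on column x3 — row 1: 8/3 = 8/3; row 2: entry 0 ≤ 0. Minimum is 8/3 at row 1 (u1 leaves); pivot element 3.
Divide row 1 by 3; eliminate column x3 from the other rows.
Row 2 update in column u1: 0 − 0·(1/3) = 0.

0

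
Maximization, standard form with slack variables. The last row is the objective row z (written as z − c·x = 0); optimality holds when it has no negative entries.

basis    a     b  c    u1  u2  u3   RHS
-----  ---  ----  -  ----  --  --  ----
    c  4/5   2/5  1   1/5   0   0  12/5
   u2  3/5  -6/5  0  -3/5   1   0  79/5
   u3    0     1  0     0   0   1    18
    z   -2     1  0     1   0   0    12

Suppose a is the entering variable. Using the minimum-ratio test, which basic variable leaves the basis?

Column a entries and ratios — c: (12/5)/(4/5) = 3; u2: (79/5)/(3/5) = 79/3; u3: 0 ≤ 0, skip.
Smallest ratio is 3 in the row of c, so c leaves.

c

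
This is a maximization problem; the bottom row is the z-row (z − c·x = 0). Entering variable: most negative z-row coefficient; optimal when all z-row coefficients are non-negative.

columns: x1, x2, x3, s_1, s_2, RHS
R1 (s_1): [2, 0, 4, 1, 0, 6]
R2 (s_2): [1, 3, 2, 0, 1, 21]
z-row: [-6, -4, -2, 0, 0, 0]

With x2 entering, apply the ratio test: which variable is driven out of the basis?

s_2

Column x2 entries and ratios — s_1: 0 ≤ 0, skip; s_2: 21/3 = 7.
Smallest ratio is 7 in the row of s_2, so s_2 leaves.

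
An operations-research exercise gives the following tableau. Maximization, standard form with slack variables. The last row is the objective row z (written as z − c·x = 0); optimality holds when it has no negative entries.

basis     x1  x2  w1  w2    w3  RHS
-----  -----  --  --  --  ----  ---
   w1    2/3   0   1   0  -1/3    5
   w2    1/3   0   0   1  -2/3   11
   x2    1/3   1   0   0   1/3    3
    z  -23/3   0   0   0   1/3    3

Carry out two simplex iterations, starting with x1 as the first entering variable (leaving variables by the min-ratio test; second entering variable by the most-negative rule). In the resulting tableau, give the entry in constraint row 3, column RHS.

1

Ratio test on column x1 — row 1: 5/(2/3) = 15/2; row 2: 11/(1/3) = 33; row 3: 3/(1/3) = 9. Minimum is 15/2 at row 1 (w1 leaves); pivot element 2/3.
Divide row 1 by 2/3; eliminate column x1 from the other rows.
Second iteration: most negative z-row entry is -7/2 in column w3, so w3 enters.
Ratio test on column w3 — row 1: entry -1/2 ≤ 0; row 2: entry -1/2 ≤ 0; row 3: (1/2)/(1/2) = 1. Minimum is 1 at row 3 (x2 leaves); pivot element 1/2.
Divide row 3 by 1/2; eliminate column w3 from the other rows.
After both pivots, the entry at constraint row 3, column RHS is 1.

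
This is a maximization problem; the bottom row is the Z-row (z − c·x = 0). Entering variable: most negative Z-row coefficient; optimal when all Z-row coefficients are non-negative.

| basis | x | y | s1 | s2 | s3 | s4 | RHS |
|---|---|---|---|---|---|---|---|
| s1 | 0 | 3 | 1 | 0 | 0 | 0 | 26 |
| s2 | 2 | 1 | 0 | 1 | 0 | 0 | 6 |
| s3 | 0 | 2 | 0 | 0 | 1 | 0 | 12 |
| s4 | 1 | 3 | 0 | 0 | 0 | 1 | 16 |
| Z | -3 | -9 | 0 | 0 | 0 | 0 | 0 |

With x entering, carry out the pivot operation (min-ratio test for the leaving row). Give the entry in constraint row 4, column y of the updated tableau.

5/2

Ratio test on column x — row 1: entry 0 ≤ 0; row 2: 6/2 = 3; row 3: entry 0 ≤ 0; row 4: 16/1 = 16. Minimum is 3 at row 2 (s2 leaves); pivot element 2.
Divide row 2 by 2; eliminate column x from the other rows.
Row 4 update in column y: 3 − 1·(1/2) = 5/2.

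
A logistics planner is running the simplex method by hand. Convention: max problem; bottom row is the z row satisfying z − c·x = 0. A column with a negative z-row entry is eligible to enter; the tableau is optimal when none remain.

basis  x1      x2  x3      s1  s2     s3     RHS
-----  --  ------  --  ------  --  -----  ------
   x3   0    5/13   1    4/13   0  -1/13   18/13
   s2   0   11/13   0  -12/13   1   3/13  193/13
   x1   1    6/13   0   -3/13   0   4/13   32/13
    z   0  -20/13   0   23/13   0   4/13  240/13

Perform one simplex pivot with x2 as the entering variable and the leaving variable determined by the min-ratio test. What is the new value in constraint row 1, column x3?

13/5

Ratio test on column x2 — row 1: (18/13)/(5/13) = 18/5; row 2: (193/13)/(11/13) = 193/11; row 3: (32/13)/(6/13) = 16/3. Minimum is 18/5 at row 1 (x3 leaves); pivot element 5/13.
Divide row 1 by 5/13; eliminate column x2 from the other rows.
In the new row 1, the x3 entry is the old entry divided by the pivot: 1/(5/13) = 13/5.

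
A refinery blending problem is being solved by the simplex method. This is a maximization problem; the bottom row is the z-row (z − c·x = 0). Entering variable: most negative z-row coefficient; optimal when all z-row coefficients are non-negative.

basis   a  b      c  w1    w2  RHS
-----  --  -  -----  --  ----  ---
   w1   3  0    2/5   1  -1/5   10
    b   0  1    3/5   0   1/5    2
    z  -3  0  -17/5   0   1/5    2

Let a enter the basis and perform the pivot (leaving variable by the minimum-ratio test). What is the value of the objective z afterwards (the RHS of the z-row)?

Ratio test on column a — row 1: 10/3 = 10/3; row 2: entry 0 ≤ 0. Minimum is 10/3 at row 1 (w1 leaves); pivot element 3.
Pivot on row 1; the z-row RHS becomes 2 − (-3)·(10/3) = 12.

12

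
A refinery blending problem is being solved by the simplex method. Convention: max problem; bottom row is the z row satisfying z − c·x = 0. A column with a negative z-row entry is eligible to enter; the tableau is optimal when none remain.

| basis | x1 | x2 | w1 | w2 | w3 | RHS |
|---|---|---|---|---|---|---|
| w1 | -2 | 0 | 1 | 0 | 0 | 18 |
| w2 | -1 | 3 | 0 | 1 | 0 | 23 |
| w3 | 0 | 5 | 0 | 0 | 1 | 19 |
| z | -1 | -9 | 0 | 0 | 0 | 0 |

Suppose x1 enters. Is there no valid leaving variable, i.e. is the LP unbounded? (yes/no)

Every constraint-row entry in column x1 is ≤ 0, so increasing x1 is unbounded.

yes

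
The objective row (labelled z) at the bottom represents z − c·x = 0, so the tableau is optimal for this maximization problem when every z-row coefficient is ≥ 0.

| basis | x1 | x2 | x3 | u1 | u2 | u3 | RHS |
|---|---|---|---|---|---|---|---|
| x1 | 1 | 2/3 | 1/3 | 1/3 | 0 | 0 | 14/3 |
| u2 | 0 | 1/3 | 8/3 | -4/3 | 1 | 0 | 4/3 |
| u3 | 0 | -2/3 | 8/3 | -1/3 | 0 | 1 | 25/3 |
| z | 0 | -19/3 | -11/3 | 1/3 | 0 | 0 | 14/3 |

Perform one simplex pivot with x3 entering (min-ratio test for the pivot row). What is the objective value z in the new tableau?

Ratio test on column x3 — row 1: (14/3)/(1/3) = 14; row 2: (4/3)/(8/3) = 1/2; row 3: (25/3)/(8/3) = 25/8. Minimum is 1/2 at row 2 (u2 leaves); pivot element 8/3.
Pivot on row 2; the z-row RHS becomes 14/3 − (-11/3)·(1/2) = 13/2.

13/2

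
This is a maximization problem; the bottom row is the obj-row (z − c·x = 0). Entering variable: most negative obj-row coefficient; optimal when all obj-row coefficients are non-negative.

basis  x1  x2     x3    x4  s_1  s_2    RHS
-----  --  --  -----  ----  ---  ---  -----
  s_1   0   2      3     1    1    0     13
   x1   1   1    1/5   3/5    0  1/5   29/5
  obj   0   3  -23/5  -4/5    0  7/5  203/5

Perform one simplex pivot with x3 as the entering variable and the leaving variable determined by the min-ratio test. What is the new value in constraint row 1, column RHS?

Ratio test on column x3 — row 1: 13/3 = 13/3; row 2: (29/5)/(1/5) = 29. Minimum is 13/3 at row 1 (s_1 leaves); pivot element 3.
Divide row 1 by 3; eliminate column x3 from the other rows.
In the new row 1, the RHS entry is the old entry divided by the pivot: 13/3 = 13/3.

13/3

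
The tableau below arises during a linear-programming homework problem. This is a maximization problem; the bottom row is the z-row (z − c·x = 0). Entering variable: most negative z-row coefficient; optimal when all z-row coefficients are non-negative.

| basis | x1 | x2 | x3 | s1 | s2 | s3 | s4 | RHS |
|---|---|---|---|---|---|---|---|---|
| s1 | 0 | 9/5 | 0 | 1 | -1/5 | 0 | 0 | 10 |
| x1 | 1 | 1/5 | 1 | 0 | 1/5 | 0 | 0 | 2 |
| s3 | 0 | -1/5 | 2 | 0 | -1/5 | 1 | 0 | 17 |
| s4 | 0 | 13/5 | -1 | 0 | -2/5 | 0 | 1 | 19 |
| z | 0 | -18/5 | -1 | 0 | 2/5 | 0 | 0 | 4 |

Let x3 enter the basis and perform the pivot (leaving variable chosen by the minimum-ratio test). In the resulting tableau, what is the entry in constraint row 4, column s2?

-1/5

Ratio test on column x3 — row 1: entry 0 ≤ 0; row 2: 2/1 = 2; row 3: 17/2 = 17/2; row 4: entry -1 ≤ 0. Minimum is 2 at row 2 (x1 leaves); pivot element 1.
Divide row 2 by 1; eliminate column x3 from the other rows.
Row 4 update in column s2: -2/5 − (-1)·(1/5) = -1/5.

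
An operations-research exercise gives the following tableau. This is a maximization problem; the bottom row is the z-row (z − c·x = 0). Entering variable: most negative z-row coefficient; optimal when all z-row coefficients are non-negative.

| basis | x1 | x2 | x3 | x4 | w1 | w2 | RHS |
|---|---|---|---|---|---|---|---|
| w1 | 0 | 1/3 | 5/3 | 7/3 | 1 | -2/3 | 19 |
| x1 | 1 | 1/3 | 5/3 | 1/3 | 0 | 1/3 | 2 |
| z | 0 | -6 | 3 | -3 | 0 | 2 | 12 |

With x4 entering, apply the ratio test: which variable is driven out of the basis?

Column x4 entries and ratios — w1: 19/(7/3) = 57/7; x1: 2/(1/3) = 6.
Smallest ratio is 6 in the row of x1, so x1 leaves.

x1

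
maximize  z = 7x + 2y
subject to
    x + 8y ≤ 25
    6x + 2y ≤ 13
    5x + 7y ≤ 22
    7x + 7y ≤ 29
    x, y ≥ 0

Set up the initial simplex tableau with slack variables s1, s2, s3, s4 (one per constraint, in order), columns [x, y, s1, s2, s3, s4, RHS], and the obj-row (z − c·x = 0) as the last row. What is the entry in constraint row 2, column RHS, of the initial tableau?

The RHS of constraint 2 is b_2 = 13.

13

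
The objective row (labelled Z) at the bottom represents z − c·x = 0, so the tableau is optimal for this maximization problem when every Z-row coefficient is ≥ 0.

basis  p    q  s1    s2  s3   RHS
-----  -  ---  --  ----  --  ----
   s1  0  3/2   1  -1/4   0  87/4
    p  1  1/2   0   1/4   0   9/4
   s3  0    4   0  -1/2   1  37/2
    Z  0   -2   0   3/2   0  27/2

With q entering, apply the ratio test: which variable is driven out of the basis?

Column q entries and ratios — s1: (87/4)/(3/2) = 29/2; p: (9/4)/(1/2) = 9/2; s3: (37/2)/4 = 37/8.
Smallest ratio is 9/2 in the row of p, so p leaves.

p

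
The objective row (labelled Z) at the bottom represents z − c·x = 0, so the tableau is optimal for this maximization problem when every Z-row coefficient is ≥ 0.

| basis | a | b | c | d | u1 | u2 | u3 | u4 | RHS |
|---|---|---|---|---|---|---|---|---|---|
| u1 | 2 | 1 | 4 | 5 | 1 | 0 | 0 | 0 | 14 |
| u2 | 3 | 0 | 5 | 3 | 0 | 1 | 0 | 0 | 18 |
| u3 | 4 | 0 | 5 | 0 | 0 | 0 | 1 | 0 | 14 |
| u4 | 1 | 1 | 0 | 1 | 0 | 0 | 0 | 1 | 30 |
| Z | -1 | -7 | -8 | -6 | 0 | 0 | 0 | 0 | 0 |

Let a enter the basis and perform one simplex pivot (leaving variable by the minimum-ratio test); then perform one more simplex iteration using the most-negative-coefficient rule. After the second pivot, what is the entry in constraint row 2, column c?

5/4

Ratio test on column a — row 1: 14/2 = 7; row 2: 18/3 = 6; row 3: 14/4 = 7/2; row 4: 30/1 = 30. Minimum is 7/2 at row 3 (u3 leaves); pivot element 4.
Divide row 3 by 4; eliminate column a from the other rows.
Second iteration: most negative Z-row entry is -7 in column b, so b enters.
Ratio test on column b — row 1: 7/1 = 7; row 2: entry 0 ≤ 0; row 3: entry 0 ≤ 0; row 4: (53/2)/1 = 53/2. Minimum is 7 at row 1 (u1 leaves); pivot element 1.
Divide row 1 by 1; eliminate column b from the other rows.
After both pivots, the entry at constraint row 2, column c is 5/4.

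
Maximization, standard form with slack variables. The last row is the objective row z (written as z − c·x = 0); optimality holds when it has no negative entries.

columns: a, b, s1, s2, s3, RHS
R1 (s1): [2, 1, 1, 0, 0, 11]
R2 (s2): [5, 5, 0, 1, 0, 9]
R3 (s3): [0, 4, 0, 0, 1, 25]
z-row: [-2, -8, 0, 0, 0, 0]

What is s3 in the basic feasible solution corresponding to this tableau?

25

s3 is basic (row 3); its value is the RHS of that row, 25.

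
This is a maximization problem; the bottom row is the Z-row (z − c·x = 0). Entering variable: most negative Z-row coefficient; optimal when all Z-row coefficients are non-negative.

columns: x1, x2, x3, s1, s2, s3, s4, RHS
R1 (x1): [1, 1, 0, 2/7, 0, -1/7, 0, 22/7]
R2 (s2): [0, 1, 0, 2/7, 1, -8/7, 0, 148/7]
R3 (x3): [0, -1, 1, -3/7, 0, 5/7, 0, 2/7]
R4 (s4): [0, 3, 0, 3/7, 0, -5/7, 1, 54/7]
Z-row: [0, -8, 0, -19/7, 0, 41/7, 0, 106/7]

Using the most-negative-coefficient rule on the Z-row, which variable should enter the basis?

Negative Z-row entries: x2: -8, s1: -19/7.
The most negative is -8 in column x2, so x2 enters.

x2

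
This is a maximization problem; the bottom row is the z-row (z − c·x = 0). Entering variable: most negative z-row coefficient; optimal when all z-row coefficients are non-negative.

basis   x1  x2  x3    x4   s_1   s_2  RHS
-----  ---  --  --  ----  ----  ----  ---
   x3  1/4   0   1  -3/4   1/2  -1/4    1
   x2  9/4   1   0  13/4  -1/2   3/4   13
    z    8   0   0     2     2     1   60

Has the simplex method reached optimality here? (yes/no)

yes

Every z-row coefficient is ≥ 0, so the tableau is optimal.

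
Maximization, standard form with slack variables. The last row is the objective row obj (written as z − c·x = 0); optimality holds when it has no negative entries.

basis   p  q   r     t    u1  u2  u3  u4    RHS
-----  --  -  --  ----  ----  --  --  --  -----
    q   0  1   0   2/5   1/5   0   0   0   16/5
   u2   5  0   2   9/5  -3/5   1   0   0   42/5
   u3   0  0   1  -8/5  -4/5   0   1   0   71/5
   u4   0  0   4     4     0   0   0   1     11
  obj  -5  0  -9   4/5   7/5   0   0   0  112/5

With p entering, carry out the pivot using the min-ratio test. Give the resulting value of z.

154/5

Ratio test on column p — row 1: entry 0 ≤ 0; row 2: (42/5)/5 = 42/25; row 3: entry 0 ≤ 0; row 4: entry 0 ≤ 0. Minimum is 42/25 at row 2 (u2 leaves); pivot element 5.
Pivot on row 2; the obj-row RHS becomes 112/5 − (-5)·(42/25) = 154/5.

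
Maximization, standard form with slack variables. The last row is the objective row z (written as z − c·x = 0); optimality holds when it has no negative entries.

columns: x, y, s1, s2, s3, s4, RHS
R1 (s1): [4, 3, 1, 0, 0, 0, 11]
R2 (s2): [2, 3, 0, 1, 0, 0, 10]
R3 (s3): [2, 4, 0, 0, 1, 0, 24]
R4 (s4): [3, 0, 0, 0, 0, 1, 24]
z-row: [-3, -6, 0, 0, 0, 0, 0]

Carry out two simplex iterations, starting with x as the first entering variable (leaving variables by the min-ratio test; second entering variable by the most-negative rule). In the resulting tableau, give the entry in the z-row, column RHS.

39/2

Ratio test on column x — row 1: 11/4 = 11/4; row 2: 10/2 = 5; row 3: 24/2 = 12; row 4: 24/3 = 8. Minimum is 11/4 at row 1 (s1 leaves); pivot element 4.
Divide row 1 by 4; eliminate column x from the other rows.
Second iteration: most negative z-row entry is -15/4 in column y, so y enters.
Ratio test on column y — row 1: (11/4)/(3/4) = 11/3; row 2: (9/2)/(3/2) = 3; row 3: (37/2)/(5/2) = 37/5; row 4: entry -9/4 ≤ 0. Minimum is 3 at row 2 (s2 leaves); pivot element 3/2.
Divide row 2 by 3/2; eliminate column y from the other rows.
After both pivots, the entry at the z-row, column RHS is 39/2.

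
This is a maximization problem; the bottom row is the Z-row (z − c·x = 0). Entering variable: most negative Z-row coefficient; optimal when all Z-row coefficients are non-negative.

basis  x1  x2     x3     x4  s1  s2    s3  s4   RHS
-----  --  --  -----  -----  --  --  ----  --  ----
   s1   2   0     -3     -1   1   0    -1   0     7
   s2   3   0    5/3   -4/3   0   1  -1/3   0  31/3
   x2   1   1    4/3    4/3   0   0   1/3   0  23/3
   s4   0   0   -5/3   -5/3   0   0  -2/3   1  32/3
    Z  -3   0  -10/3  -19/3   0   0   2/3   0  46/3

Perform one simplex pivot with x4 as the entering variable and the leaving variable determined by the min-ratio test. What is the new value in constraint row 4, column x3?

0

Ratio test on column x4 — row 1: entry -1 ≤ 0; row 2: entry -4/3 ≤ 0; row 3: (23/3)/(4/3) = 23/4; row 4: entry -5/3 ≤ 0. Minimum is 23/4 at row 3 (x2 leaves); pivot element 4/3.
Divide row 3 by 4/3; eliminate column x4 from the other rows.
Row 4 update in column x3: -5/3 − (-5/3)·1 = 0.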